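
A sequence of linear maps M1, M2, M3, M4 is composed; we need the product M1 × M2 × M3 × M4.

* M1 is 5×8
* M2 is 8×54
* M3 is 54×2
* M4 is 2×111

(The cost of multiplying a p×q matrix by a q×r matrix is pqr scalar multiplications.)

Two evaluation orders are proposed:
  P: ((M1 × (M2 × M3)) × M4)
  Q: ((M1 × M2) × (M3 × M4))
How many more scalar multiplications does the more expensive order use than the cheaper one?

42064

Order P = ((M1 × (M2 × M3)) × M4): (M2 × M3): 8×54 by 54×2 → 8×2, cost 8·54·2 = 864; (M1 × (M2 × M3)): 5×8 by 8×2 → 5×2, cost 5·8·2 = 80; cumulative 944; ((M1 × (M2 × M3)) × M4): 5×2 by 2×111 → 5×111, cost 5·2·111 = 1110; cumulative 2054. Total 2054.
Order Q = ((M1 × M2) × (M3 × M4)): (M1 × M2): 5×8 by 8×54 → 5×54, cost 5·8·54 = 2160; (M3 × M4): 54×2 by 2×111 → 54×111, cost 54·2·111 = 11988; ((M1 × M2) × (M3 × M4)): 5×54 by 54×111 → 5×111, cost 5·54·111 = 29970; cumulative 44118. Total 44118.
Difference: |2054 − 44118| = 42064.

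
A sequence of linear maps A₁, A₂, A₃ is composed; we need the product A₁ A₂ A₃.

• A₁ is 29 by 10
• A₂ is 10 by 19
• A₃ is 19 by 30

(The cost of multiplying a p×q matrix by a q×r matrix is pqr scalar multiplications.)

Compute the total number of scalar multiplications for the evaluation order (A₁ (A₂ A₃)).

14400

(A₂ A₃): 10×19 by 19×30 → 10×30, cost 10·19·30 = 5700
(A₁ (A₂ A₃)): 29×10 by 10×30 → 29×30, cost 29·10·30 = 8700; cumulative 14400
Total: 14400 scalar multiplications.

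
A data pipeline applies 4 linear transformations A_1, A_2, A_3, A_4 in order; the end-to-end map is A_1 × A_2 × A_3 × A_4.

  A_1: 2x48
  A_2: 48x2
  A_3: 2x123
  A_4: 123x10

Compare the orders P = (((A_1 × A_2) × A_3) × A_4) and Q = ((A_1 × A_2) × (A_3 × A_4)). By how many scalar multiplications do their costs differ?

452

Order P = (((A_1 × A_2) × A_3) × A_4): (A_1 × A_2): 2×48 by 48×2 → 2×2, cost 2·48·2 = 192; ((A_1 × A_2) × A_3): 2×2 by 2×123 → 2×123, cost 2·2·123 = 492; cumulative 684; (((A_1 × A_2) × A_3) × A_4): 2×123 by 123×10 → 2×10, cost 2·123·10 = 2460; cumulative 3144. Total 3144.
Order Q = ((A_1 × A_2) × (A_3 × A_4)): (A_1 × A_2): 2×48 by 48×2 → 2×2, cost 2·48·2 = 192; (A_3 × A_4): 2×123 by 123×10 → 2×10, cost 2·123·10 = 2460; ((A_1 × A_2) × (A_3 × A_4)): 2×2 by 2×10 → 2×10, cost 2·2·10 = 40; cumulative 2692. Total 2692.
Difference: |3144 − 2692| = 452.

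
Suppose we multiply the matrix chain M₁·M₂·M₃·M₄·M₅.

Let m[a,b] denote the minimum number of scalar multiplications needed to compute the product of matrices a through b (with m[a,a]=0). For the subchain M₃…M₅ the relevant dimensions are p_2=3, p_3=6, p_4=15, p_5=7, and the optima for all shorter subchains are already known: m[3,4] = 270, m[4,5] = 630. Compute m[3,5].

585

m[3,5] = min over k∈[3,4] of m[3,k]+m[k+1,5]+p_{2}·p_k·p_{5}.
k=3: 0 + 630 + 3·6·7 = 756; k=4: 270 + 0 + 3·15·7 = 585.
Minimum: 585 at k=4.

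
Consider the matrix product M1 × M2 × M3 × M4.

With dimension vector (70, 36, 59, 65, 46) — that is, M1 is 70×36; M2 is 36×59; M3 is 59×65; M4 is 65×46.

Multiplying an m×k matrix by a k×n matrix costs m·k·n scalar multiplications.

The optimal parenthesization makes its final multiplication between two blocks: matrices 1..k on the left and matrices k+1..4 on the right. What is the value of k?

Adjacent pairs: M1M2 = 70·36·59 = 148680; M2M3 = 36·59·65 = 138060; M3M4 = 59·65·46 = 176410.
Length 3: M1..M3: k=1: 0+138060+70·36·65=301860; k=2: 148680+0+70·59·65=417130 → min 301860 | M2..M4: k=2: 0+176410+36·59·46=274114; k=3: 138060+0+36·65·46=245700 → min 245700.
Top-level splits: k=1: (M1..M1)·(M2..M4) → 0+245700+70·36·46 = 361620; k=2: (M1..M2)·(M3..M4) → 148680+176410+70·59·46 = 515070; k=3: (M1..M3)·(M4..M4) → 301860+0+70·65·46 = 511160.
Best split is after M1, i.e. k = 1.

1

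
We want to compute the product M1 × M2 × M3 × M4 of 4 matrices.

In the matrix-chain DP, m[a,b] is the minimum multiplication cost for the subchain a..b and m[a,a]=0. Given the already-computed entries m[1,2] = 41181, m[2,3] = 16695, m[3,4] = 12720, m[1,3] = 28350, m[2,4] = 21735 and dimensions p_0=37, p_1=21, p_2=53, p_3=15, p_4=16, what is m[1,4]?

m[1,4] = min over k∈[1,3] of m[1,k]+m[k+1,4]+p_{0}·p_k·p_{4}.
k=1: 0 + 21735 + 37·21·16 = 34167; k=2: 41181 + 12720 + 37·53·16 = 85277; k=3: 28350 + 0 + 37·15·16 = 37230.
Minimum: 34167 at k=1.

34167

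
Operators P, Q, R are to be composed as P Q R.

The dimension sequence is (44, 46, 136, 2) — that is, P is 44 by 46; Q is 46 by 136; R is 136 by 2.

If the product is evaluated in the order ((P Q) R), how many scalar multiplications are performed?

287232

(P Q): 44×46 by 46×136 → 44×136, cost 44·46·136 = 275264
((P Q) R): 44×136 by 136×2 → 44×2, cost 44·136·2 = 11968; cumulative 287232
Total: 287232 scalar multiplications.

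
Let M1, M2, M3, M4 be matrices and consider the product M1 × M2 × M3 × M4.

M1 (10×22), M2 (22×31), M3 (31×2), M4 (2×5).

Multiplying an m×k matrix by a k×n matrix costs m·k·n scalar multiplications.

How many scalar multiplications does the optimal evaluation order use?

Adjacent pairs: M1M2 = 10·22·31 = 6820; M2M3 = 22·31·2 = 1364; M3M4 = 31·2·5 = 310.
Length 3: M1..M3: k=1: 0+1364+10·22·2=1804; k=2: 6820+0+10·31·2=7440 → min 1804 | M2..M4: k=2: 0+310+22·31·5=3720; k=3: 1364+0+22·2·5=1584 → min 1584.
Length 4: M1..M4: k=1: 0+1584+10·22·5=2684; k=2: 6820+310+10·31·5=8680; k=3: 1804+0+10·2·5=1904 → min 1904.
Optimal order: ((M1 × (M2 × M3)) × M4) with cost 1904.

1904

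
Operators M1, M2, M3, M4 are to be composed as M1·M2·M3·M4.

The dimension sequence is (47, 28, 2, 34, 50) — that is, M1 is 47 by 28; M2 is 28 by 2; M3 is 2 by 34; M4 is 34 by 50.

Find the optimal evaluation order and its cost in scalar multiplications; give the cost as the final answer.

10732

Adjacent pairs: M1M2 = 47·28·2 = 2632; M2M3 = 28·2·34 = 1904; M3M4 = 2·34·50 = 3400.
Length 3: M1..M3: k=1: 0+1904+47·28·34=46648; k=2: 2632+0+47·2·34=5828 → min 5828 | M2..M4: k=2: 0+3400+28·2·50=6200; k=3: 1904+0+28·34·50=49504 → min 6200.
Length 4: M1..M4: k=1: 0+6200+47·28·50=72000; k=2: 2632+3400+47·2·50=10732; k=3: 5828+0+47·34·50=85728 → min 10732.
Optimal parenthesization: ((M1·M2)·(M3·M4)) with cost 10732.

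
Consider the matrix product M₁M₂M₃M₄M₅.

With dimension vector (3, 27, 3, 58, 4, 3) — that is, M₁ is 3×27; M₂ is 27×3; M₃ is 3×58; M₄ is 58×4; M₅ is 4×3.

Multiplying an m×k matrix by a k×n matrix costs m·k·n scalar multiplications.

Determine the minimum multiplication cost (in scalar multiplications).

Adjacent pairs: M₁M₂ = 3·27·3 = 243; M₂M₃ = 27·3·58 = 4698; M₃M₄ = 3·58·4 = 696; M₄M₅ = 58·4·3 = 696.
Length 3: M₁..M₃: k=1: 0+4698+3·27·58=9396; k=2: 243+0+3·3·58=765 → min 765 | M₂..M₄: k=2: 0+696+27·3·4=1020; k=3: 4698+0+27·58·4=10962 → min 1020 | M₃..M₅: k=3: 0+696+3·58·3=1218; k=4: 696+0+3·4·3=732 → min 732.
Length 4: M₁..M₄: k=1: 0+1020+3·27·4=1344; k=2: 243+696+3·3·4=975; k=3: 765+0+3·58·4=1461 → min 975 | M₂..M₅: k=2: 0+732+27·3·3=975; k=3: 4698+696+27·58·3=10092; k=4: 1020+0+27·4·3=1344 → min 975.
Length 5: M₁..M₅: k=1: 0+975+3·27·3=1218; k=2: 243+732+3·3·3=1002; k=3: 765+696+3·58·3=1983; k=4: 975+0+3·4·3=1011 → min 1002.
Optimal order: ((M₁M₂)((M₃M₄)M₅)) with cost 1002.

1002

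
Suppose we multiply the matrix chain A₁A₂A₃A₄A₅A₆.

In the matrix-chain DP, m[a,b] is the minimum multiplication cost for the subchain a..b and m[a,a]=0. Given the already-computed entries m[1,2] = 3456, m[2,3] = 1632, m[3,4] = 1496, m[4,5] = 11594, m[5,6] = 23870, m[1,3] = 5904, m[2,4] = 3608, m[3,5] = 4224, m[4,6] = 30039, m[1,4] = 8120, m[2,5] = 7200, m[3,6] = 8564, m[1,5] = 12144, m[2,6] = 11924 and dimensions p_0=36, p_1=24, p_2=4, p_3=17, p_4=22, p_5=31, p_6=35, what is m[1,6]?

17060

m[1,6] = min over k∈[1,5] of m[1,k]+m[k+1,6]+p_{0}·p_k·p_{6}.
k=1: 0 + 11924 + 36·24·35 = 42164; k=2: 3456 + 8564 + 36·4·35 = 17060; k=3: 5904 + 30039 + 36·17·35 = 57363; k=4: 8120 + 23870 + 36·22·35 = 59710; k=5: 12144 + 0 + 36·31·35 = 51204.
Minimum: 17060 at k=2.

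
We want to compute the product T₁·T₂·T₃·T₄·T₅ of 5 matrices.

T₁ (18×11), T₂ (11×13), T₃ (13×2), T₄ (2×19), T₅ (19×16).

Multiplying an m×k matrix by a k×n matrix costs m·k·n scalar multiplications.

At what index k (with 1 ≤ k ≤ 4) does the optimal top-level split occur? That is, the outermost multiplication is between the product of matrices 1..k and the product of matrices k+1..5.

3

Adjacent pairs: T₁T₂ = 18·11·13 = 2574; T₂T₃ = 11·13·2 = 286; T₃T₄ = 13·2·19 = 494; T₄T₅ = 2·19·16 = 608.
Length 3: T₁..T₃: k=1: 0+286+18·11·2=682; k=2: 2574+0+18·13·2=3042 → min 682 | T₂..T₄: k=2: 0+494+11·13·19=3211; k=3: 286+0+11·2·19=704 → min 704 | T₃..T₅: k=3: 0+608+13·2·16=1024; k=4: 494+0+13·19·16=4446 → min 1024.
Length 4: T₁..T₄: k=1: 0+704+18·11·19=4466; k=2: 2574+494+18·13·19=7514; k=3: 682+0+18·2·19=1366 → min 1366 | T₂..T₅: k=2: 0+1024+11·13·16=3312; k=3: 286+608+11·2·16=1246; k=4: 704+0+11·19·16=4048 → min 1246.
Top-level splits: k=1: (T₁..T₁)·(T₂..T₅) → 0+1246+18·11·16 = 4414; k=2: (T₁..T₂)·(T₃..T₅) → 2574+1024+18·13·16 = 7342; k=3: (T₁..T₃)·(T₄..T₅) → 682+608+18·2·16 = 1866; k=4: (T₁..T₄)·(T₅..T₅) → 1366+0+18·19·16 = 6838.
Best split is after T₃, i.e. k = 3.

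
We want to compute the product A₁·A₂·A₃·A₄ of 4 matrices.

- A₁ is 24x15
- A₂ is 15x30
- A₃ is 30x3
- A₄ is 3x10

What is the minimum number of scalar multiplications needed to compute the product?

Adjacent pairs: A₁A₂ = 24·15·30 = 10800; A₂A₃ = 15·30·3 = 1350; A₃A₄ = 30·3·10 = 900.
Length 3: A₁..A₃: k=1: 0+1350+24·15·3=2430; k=2: 10800+0+24·30·3=12960 → min 2430 | A₂..A₄: k=2: 0+900+15·30·10=5400; k=3: 1350+0+15·3·10=1800 → min 1800.
Length 4: A₁..A₄: k=1: 0+1800+24·15·10=5400; k=2: 10800+900+24·30·10=18900; k=3: 2430+0+24·3·10=3150 → min 3150.
Optimal order: ((A₁·(A₂·A₃))·A₄) with cost 3150.

3150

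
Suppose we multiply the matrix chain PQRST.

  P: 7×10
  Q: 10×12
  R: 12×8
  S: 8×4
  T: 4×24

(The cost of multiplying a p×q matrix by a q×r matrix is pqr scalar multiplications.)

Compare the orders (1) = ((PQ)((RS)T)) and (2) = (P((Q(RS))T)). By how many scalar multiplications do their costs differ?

888

Order (1) = ((PQ)((RS)T)): (PQ): 7×10 by 10×12 → 7×12, cost 7·10·12 = 840; (RS): 12×8 by 8×4 → 12×4, cost 12·8·4 = 384; ((RS)T): 12×4 by 4×24 → 12×24, cost 12·4·24 = 1152; cumulative 1536; ((PQ)((RS)T)): 7×12 by 12×24 → 7×24, cost 7·12·24 = 2016; cumulative 4392. Total 4392.
Order (2) = (P((Q(RS))T)): (RS): 12×8 by 8×4 → 12×4, cost 12·8·4 = 384; (Q(RS)): 10×12 by 12×4 → 10×4, cost 10·12·4 = 480; cumulative 864; ((Q(RS))T): 10×4 by 4×24 → 10×24, cost 10·4·24 = 960; cumulative 1824; (P((Q(RS))T)): 7×10 by 10×24 → 7×24, cost 7·10·24 = 1680; cumulative 3504. Total 3504.
Difference: |4392 − 3504| = 888.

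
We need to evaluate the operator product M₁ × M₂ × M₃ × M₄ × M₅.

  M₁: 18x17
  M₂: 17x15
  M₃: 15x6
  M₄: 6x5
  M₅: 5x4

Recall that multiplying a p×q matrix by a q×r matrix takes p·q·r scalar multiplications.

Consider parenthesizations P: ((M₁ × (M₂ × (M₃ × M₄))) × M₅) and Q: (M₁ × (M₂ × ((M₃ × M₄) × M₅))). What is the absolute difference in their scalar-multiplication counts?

621

Order P = ((M₁ × (M₂ × (M₃ × M₄))) × M₅): (M₃ × M₄): 15×6 by 6×5 → 15×5, cost 15·6·5 = 450; (M₂ × (M₃ × M₄)): 17×15 by 15×5 → 17×5, cost 17·15·5 = 1275; cumulative 1725; (M₁ × (M₂ × (M₃ × M₄))): 18×17 by 17×5 → 18×5, cost 18·17·5 = 1530; cumulative 3255; ((M₁ × (M₂ × (M₃ × M₄))) × M₅): 18×5 by 5×4 → 18×4, cost 18·5·4 = 360; cumulative 3615. Total 3615.
Order Q = (M₁ × (M₂ × ((M₃ × M₄) × M₅))): (M₃ × M₄): 15×6 by 6×5 → 15×5, cost 15·6·5 = 450; ((M₃ × M₄) × M₅): 15×5 by 5×4 → 15×4, cost 15·5·4 = 300; cumulative 750; (M₂ × ((M₃ × M₄) × M₅)): 17×15 by 15×4 → 17×4, cost 17·15·4 = 1020; cumulative 1770; (M₁ × (M₂ × ((M₃ × M₄) × M₅))): 18×17 by 17×4 → 18×4, cost 18·17·4 = 1224; cumulative 2994. Total 2994.
Difference: |3615 − 2994| = 621.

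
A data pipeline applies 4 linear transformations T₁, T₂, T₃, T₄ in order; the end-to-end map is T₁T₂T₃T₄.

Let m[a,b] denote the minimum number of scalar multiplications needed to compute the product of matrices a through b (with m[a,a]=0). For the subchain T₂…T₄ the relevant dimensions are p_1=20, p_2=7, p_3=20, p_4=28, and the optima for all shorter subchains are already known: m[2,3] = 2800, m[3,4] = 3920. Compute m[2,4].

m[2,4] = min over k∈[2,3] of m[2,k]+m[k+1,4]+p_{1}·p_k·p_{4}.
k=2: 0 + 3920 + 20·7·28 = 7840; k=3: 2800 + 0 + 20·20·28 = 14000.
Minimum: 7840 at k=2.

7840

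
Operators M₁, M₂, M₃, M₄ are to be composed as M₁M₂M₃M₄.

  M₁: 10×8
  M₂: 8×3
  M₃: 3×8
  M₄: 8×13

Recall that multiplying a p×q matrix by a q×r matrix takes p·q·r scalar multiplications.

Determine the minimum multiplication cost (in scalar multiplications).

942

Adjacent pairs: M₁M₂ = 10·8·3 = 240; M₂M₃ = 8·3·8 = 192; M₃M₄ = 3·8·13 = 312.
Length 3: M₁..M₃: k=1: 0+192+10·8·8=832; k=2: 240+0+10·3·8=480 → min 480 | M₂..M₄: k=2: 0+312+8·3·13=624; k=3: 192+0+8·8·13=1024 → min 624.
Length 4: M₁..M₄: k=1: 0+624+10·8·13=1664; k=2: 240+312+10·3·13=942; k=3: 480+0+10·8·13=1520 → min 942.
Optimal order: ((M₁M₂)(M₃M₄)) with cost 942.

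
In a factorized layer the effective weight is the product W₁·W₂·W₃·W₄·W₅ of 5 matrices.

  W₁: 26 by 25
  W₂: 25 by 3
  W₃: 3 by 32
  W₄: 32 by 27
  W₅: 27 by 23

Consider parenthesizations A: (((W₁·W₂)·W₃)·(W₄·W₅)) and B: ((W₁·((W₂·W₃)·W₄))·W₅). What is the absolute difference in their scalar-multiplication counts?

14242

Order A = (((W₁·W₂)·W₃)·(W₄·W₅)): (W₁·W₂): 26×25 by 25×3 → 26×3, cost 26·25·3 = 1950; ((W₁·W₂)·W₃): 26×3 by 3×32 → 26×32, cost 26·3·32 = 2496; cumulative 4446; (W₄·W₅): 32×27 by 27×23 → 32×23, cost 32·27·23 = 19872; (((W₁·W₂)·W₃)·(W₄·W₅)): 26×32 by 32×23 → 26×23, cost 26·32·23 = 19136; cumulative 43454. Total 43454.
Order B = ((W₁·((W₂·W₃)·W₄))·W₅): (W₂·W₃): 25×3 by 3×32 → 25×32, cost 25·3·32 = 2400; ((W₂·W₃)·W₄): 25×32 by 32×27 → 25×27, cost 25·32·27 = 21600; cumulative 24000; (W₁·((W₂·W₃)·W₄)): 26×25 by 25×27 → 26×27, cost 26·25·27 = 17550; cumulative 41550; ((W₁·((W₂·W₃)·W₄))·W₅): 26×27 by 27×23 → 26×23, cost 26·27·23 = 16146; cumulative 57696. Total 57696.
Difference: |43454 − 57696| = 14242.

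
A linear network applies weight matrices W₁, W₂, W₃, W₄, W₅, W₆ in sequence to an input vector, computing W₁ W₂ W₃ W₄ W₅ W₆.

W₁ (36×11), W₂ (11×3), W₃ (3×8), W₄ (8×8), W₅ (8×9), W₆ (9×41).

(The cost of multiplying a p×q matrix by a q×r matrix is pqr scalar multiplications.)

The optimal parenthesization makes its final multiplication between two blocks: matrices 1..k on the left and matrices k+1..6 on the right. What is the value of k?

Adjacent pairs: W₁W₂ = 36·11·3 = 1188; W₂W₃ = 11·3·8 = 264; W₃W₄ = 3·8·8 = 192; W₄W₅ = 8·8·9 = 576; W₅W₆ = 8·9·41 = 2952.
Length 3: W₁..W₃: k=1: 0+264+36·11·8=3432; k=2: 1188+0+36·3·8=2052 → min 2052 | W₂..W₄: k=2: 0+192+11·3·8=456; k=3: 264+0+11·8·8=968 → min 456 | W₃..W₅: k=3: 0+576+3·8·9=792; k=4: 192+0+3·8·9=408 → min 408 | W₄..W₆: k=4: 0+2952+8·8·41=5576; k=5: 576+0+8·9·41=3528 → min 3528.
Length 4: W₁..W₄: k=1: 0+456+36·11·8=3624; k=2: 1188+192+36·3·8=2244; k=3: 2052+0+36·8·8=4356 → min 2244 | W₂..W₅: k=2: 0+408+11·3·9=705; k=3: 264+576+11·8·9=1632; k=4: 456+0+11·8·9=1248 → min 705 | W₃..W₆: k=3: 0+3528+3·8·41=4512; k=4: 192+2952+3·8·41=4128; k=5: 408+0+3·9·41=1515 → min 1515.
Length 5: W₁..W₅: k=1: 0+705+36·11·9=4269; k=2: 1188+408+36·3·9=2568; k=3: 2052+576+36·8·9=5220; k=4: 2244+0+36·8·9=4836 → min 2568 | W₂..W₆: k=2: 0+1515+11·3·41=2868; k=3: 264+3528+11·8·41=7400; k=4: 456+2952+11·8·41=7016; k=5: 705+0+11·9·41=4764 → min 2868.
Top-level splits: k=1: (W₁..W₁)·(W₂..W₆) → 0+2868+36·11·41 = 19104; k=2: (W₁..W₂)·(W₃..W₆) → 1188+1515+36·3·41 = 7131; k=3: (W₁..W₃)·(W₄..W₆) → 2052+3528+36·8·41 = 17388; k=4: (W₁..W₄)·(W₅..W₆) → 2244+2952+36·8·41 = 17004; k=5: (W₁..W₅)·(W₆..W₆) → 2568+0+36·9·41 = 15852.
Best split is after W₂, i.e. k = 2.

2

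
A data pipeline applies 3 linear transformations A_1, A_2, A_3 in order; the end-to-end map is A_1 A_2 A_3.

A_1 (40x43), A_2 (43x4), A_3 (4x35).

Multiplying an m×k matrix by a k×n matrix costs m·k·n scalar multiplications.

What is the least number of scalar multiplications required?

12480

Order (A_1 (A_2 A_3)): (A_2 A_3): 43×4 by 4×35 → 43×35, cost 43·4·35 = 6020; (A_1 (A_2 A_3)): 40×43 by 43×35 → 40×35, cost 40·43·35 = 60200; cumulative 66220. Total 66220.
Order ((A_1 A_2) A_3): (A_1 A_2): 40×43 by 43×4 → 40×4, cost 40·43·4 = 6880; ((A_1 A_2) A_3): 40×4 by 4×35 → 40×35, cost 40·4·35 = 5600; cumulative 12480. Total 12480.
Minimum: 12480.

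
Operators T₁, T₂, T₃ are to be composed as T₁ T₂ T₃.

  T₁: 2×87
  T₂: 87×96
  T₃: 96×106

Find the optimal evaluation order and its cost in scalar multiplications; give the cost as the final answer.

(T₁ (T₂ T₃)): cost 903756.
((T₁ T₂) T₃): cost 37056.
Optimal: ((T₁ T₂) T₃) with cost 37056.

37056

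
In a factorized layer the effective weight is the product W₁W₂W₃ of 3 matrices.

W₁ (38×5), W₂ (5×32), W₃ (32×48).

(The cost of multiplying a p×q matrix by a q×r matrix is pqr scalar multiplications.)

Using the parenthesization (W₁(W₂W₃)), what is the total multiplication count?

16800

(W₂W₃): 5×32 by 32×48 → 5×48, cost 5·32·48 = 7680
(W₁(W₂W₃)): 38×5 by 5×48 → 38×48, cost 38·5·48 = 9120; cumulative 16800
Total: 16800 scalar multiplications.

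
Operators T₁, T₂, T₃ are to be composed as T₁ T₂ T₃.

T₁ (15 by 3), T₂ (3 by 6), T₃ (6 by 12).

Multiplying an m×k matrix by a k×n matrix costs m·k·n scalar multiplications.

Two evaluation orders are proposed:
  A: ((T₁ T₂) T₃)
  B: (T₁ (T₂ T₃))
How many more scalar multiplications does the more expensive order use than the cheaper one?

Order A = ((T₁ T₂) T₃): (T₁ T₂): 15×3 by 3×6 → 15×6, cost 15·3·6 = 270; ((T₁ T₂) T₃): 15×6 by 6×12 → 15×12, cost 15·6·12 = 1080; cumulative 1350. Total 1350.
Order B = (T₁ (T₂ T₃)): (T₂ T₃): 3×6 by 6×12 → 3×12, cost 3·6·12 = 216; (T₁ (T₂ T₃)): 15×3 by 3×12 → 15×12, cost 15·3·12 = 540; cumulative 756. Total 756.
Difference: |1350 − 756| = 594.

594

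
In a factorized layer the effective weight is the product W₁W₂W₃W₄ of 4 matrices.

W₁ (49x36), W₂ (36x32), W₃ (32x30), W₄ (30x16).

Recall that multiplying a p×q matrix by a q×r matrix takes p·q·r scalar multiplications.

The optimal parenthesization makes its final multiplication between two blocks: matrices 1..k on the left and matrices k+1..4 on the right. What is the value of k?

1

Adjacent pairs: W₁W₂ = 49·36·32 = 56448; W₂W₃ = 36·32·30 = 34560; W₃W₄ = 32·30·16 = 15360.
Length 3: W₁..W₃: k=1: 0+34560+49·36·30=87480; k=2: 56448+0+49·32·30=103488 → min 87480 | W₂..W₄: k=2: 0+15360+36·32·16=33792; k=3: 34560+0+36·30·16=51840 → min 33792.
Top-level splits: k=1: (W₁..W₁)·(W₂..W₄) → 0+33792+49·36·16 = 62016; k=2: (W₁..W₂)·(W₃..W₄) → 56448+15360+49·32·16 = 96896; k=3: (W₁..W₃)·(W₄..W₄) → 87480+0+49·30·16 = 111000.
Best split is after W₁, i.e. k = 1.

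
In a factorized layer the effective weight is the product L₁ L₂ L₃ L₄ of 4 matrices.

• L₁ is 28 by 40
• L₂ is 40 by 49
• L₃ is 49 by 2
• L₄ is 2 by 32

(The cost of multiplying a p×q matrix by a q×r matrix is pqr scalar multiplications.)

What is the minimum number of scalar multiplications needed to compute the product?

7952

Adjacent pairs: L₁L₂ = 28·40·49 = 54880; L₂L₃ = 40·49·2 = 3920; L₃L₄ = 49·2·32 = 3136.
Length 3: L₁..L₃: k=1: 0+3920+28·40·2=6160; k=2: 54880+0+28·49·2=57624 → min 6160 | L₂..L₄: k=2: 0+3136+40·49·32=65856; k=3: 3920+0+40·2·32=6480 → min 6480.
Length 4: L₁..L₄: k=1: 0+6480+28·40·32=42320; k=2: 54880+3136+28·49·32=101920; k=3: 6160+0+28·2·32=7952 → min 7952.
Optimal order: ((L₁ (L₂ L₃)) L₄) with cost 7952.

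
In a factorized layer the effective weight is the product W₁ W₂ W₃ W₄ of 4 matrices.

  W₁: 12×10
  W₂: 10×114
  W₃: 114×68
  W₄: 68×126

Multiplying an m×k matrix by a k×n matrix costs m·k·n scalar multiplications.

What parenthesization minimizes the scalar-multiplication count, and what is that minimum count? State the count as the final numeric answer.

Adjacent pairs: W₁W₂ = 12·10·114 = 13680; W₂W₃ = 10·114·68 = 77520; W₃W₄ = 114·68·126 = 976752.
Length 3: W₁..W₃: k=1: 0+77520+12·10·68=85680; k=2: 13680+0+12·114·68=106704 → min 85680 | W₂..W₄: k=2: 0+976752+10·114·126=1120392; k=3: 77520+0+10·68·126=163200 → min 163200.
Length 4: W₁..W₄: k=1: 0+163200+12·10·126=178320; k=2: 13680+976752+12·114·126=1162800; k=3: 85680+0+12·68·126=188496 → min 178320.
Optimal parenthesization: (W₁ ((W₂ W₃) W₄)) with cost 178320.

178320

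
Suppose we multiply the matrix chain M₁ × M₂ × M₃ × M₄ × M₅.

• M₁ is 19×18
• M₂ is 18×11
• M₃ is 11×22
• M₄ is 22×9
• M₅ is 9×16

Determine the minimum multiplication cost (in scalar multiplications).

Adjacent pairs: M₁M₂ = 19·18·11 = 3762; M₂M₃ = 18·11·22 = 4356; M₃M₄ = 11·22·9 = 2178; M₄M₅ = 22·9·16 = 3168.
Length 3: M₁..M₃: k=1: 0+4356+19·18·22=11880; k=2: 3762+0+19·11·22=8360 → min 8360 | M₂..M₄: k=2: 0+2178+18·11·9=3960; k=3: 4356+0+18·22·9=7920 → min 3960 | M₃..M₅: k=3: 0+3168+11·22·16=7040; k=4: 2178+0+11·9·16=3762 → min 3762.
Length 4: M₁..M₄: k=1: 0+3960+19·18·9=7038; k=2: 3762+2178+19·11·9=7821; k=3: 8360+0+19·22·9=12122 → min 7038 | M₂..M₅: k=2: 0+3762+18·11·16=6930; k=3: 4356+3168+18·22·16=13860; k=4: 3960+0+18·9·16=6552 → min 6552.
Length 5: M₁..M₅: k=1: 0+6552+19·18·16=12024; k=2: 3762+3762+19·11·16=10868; k=3: 8360+3168+19·22·16=18216; k=4: 7038+0+19·9·16=9774 → min 9774.
Optimal order: ((M₁ × (M₂ × (M₃ × M₄))) × M₅) with cost 9774.

9774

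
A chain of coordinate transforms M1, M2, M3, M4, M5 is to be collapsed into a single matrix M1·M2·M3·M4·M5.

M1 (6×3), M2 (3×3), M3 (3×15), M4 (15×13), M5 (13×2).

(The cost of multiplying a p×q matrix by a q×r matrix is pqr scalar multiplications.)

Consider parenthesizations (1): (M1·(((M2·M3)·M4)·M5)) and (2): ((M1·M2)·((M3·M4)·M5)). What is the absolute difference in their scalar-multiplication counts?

Order (1) = (M1·(((M2·M3)·M4)·M5)): (M2·M3): 3×3 by 3×15 → 3×15, cost 3·3·15 = 135; ((M2·M3)·M4): 3×15 by 15×13 → 3×13, cost 3·15·13 = 585; cumulative 720; (((M2·M3)·M4)·M5): 3×13 by 13×2 → 3×2, cost 3·13·2 = 78; cumulative 798; (M1·(((M2·M3)·M4)·M5)): 6×3 by 3×2 → 6×2, cost 6·3·2 = 36; cumulative 834. Total 834.
Order (2) = ((M1·M2)·((M3·M4)·M5)): (M1·M2): 6×3 by 3×3 → 6×3, cost 6·3·3 = 54; (M3·M4): 3×15 by 15×13 → 3×13, cost 3·15·13 = 585; ((M3·M4)·M5): 3×13 by 13×2 → 3×2, cost 3·13·2 = 78; cumulative 663; ((M1·M2)·((M3·M4)·M5)): 6×3 by 3×2 → 6×2, cost 6·3·2 = 36; cumulative 753. Total 753.
Difference: |834 − 753| = 81.

81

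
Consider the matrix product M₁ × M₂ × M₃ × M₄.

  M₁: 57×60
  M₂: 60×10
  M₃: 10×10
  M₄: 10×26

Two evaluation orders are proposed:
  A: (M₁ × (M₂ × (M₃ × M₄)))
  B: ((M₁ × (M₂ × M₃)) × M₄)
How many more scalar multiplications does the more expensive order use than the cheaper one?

Order A = (M₁ × (M₂ × (M₃ × M₄))): (M₃ × M₄): 10×10 by 10×26 → 10×26, cost 10·10·26 = 2600; (M₂ × (M₃ × M₄)): 60×10 by 10×26 → 60×26, cost 60·10·26 = 15600; cumulative 18200; (M₁ × (M₂ × (M₃ × M₄))): 57×60 by 60×26 → 57×26, cost 57·60·26 = 88920; cumulative 107120. Total 107120.
Order B = ((M₁ × (M₂ × M₃)) × M₄): (M₂ × M₃): 60×10 by 10×10 → 60×10, cost 60·10·10 = 6000; (M₁ × (M₂ × M₃)): 57×60 by 60×10 → 57×10, cost 57·60·10 = 34200; cumulative 40200; ((M₁ × (M₂ × M₃)) × M₄): 57×10 by 10×26 → 57×26, cost 57·10·26 = 14820; cumulative 55020. Total 55020.
Difference: |107120 − 55020| = 52100.

52100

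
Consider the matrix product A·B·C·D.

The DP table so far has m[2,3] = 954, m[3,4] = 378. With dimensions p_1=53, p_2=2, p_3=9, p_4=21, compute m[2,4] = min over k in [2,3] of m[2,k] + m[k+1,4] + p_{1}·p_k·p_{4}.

2604

m[2,4] = min over k∈[2,3] of m[2,k]+m[k+1,4]+p_{1}·p_k·p_{4}.
k=2: 0 + 378 + 53·2·21 = 2604; k=3: 954 + 0 + 53·9·21 = 10971.
Minimum: 2604 at k=2.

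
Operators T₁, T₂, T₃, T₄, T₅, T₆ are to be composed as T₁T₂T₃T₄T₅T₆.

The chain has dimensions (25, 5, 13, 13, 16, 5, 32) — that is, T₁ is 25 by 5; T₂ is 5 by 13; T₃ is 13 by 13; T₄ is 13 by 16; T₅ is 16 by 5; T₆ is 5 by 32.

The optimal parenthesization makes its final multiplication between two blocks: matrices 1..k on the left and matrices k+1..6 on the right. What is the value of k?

Adjacent pairs: T₁T₂ = 25·5·13 = 1625; T₂T₃ = 5·13·13 = 845; T₃T₄ = 13·13·16 = 2704; T₄T₅ = 13·16·5 = 1040; T₅T₆ = 16·5·32 = 2560.
Length 3: T₁..T₃: k=1: 0+845+25·5·13=2470; k=2: 1625+0+25·13·13=5850 → min 2470 | T₂..T₄: k=2: 0+2704+5·13·16=3744; k=3: 845+0+5·13·16=1885 → min 1885 | T₃..T₅: k=3: 0+1040+13·13·5=1885; k=4: 2704+0+13·16·5=3744 → min 1885 | T₄..T₆: k=4: 0+2560+13·16·32=9216; k=5: 1040+0+13·5·32=3120 → min 3120.
Length 4: T₁..T₄: k=1: 0+1885+25·5·16=3885; k=2: 1625+2704+25·13·16=9529; k=3: 2470+0+25·13·16=7670 → min 3885 | T₂..T₅: k=2: 0+1885+5·13·5=2210; k=3: 845+1040+5·13·5=2210; k=4: 1885+0+5·16·5=2285 → min 2210 | T₃..T₆: k=3: 0+3120+13·13·32=8528; k=4: 2704+2560+13·16·32=11920; k=5: 1885+0+13·5·32=3965 → min 3965.
Length 5: T₁..T₅: k=1: 0+2210+25·5·5=2835; k=2: 1625+1885+25·13·5=5135; k=3: 2470+1040+25·13·5=5135; k=4: 3885+0+25·16·5=5885 → min 2835 | T₂..T₆: k=2: 0+3965+5·13·32=6045; k=3: 845+3120+5·13·32=6045; k=4: 1885+2560+5·16·32=7005; k=5: 2210+0+5·5·32=3010 → min 3010.
Top-level splits: k=1: (T₁..T₁)·(T₂..T₆) → 0+3010+25·5·32 = 7010; k=2: (T₁..T₂)·(T₃..T₆) → 1625+3965+25·13·32 = 15990; k=3: (T₁..T₃)·(T₄..T₆) → 2470+3120+25·13·32 = 15990; k=4: (T₁..T₄)·(T₅..T₆) → 3885+2560+25·16·32 = 19245; k=5: (T₁..T₅)·(T₆..T₆) → 2835+0+25·5·32 = 6835.
Best split is after T₅, i.e. k = 5.

5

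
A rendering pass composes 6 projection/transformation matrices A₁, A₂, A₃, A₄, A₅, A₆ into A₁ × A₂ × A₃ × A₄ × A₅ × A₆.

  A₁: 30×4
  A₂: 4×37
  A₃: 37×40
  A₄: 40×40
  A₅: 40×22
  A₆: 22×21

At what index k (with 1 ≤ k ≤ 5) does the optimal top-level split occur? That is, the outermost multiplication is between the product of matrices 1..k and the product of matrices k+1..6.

Adjacent pairs: A₁A₂ = 30·4·37 = 4440; A₂A₃ = 4·37·40 = 5920; A₃A₄ = 37·40·40 = 59200; A₄A₅ = 40·40·22 = 35200; A₅A₆ = 40·22·21 = 18480.
Length 3: A₁..A₃: k=1: 0+5920+30·4·40=10720; k=2: 4440+0+30·37·40=48840 → min 10720 | A₂..A₄: k=2: 0+59200+4·37·40=65120; k=3: 5920+0+4·40·40=12320 → min 12320 | A₃..A₅: k=3: 0+35200+37·40·22=67760; k=4: 59200+0+37·40·22=91760 → min 67760 | A₄..A₆: k=4: 0+18480+40·40·21=52080; k=5: 35200+0+40·22·21=53680 → min 52080.
Length 4: A₁..A₄: k=1: 0+12320+30·4·40=17120; k=2: 4440+59200+30·37·40=108040; k=3: 10720+0+30·40·40=58720 → min 17120 | A₂..A₅: k=2: 0+67760+4·37·22=71016; k=3: 5920+35200+4·40·22=44640; k=4: 12320+0+4·40·22=15840 → min 15840 | A₃..A₆: k=3: 0+52080+37·40·21=83160; k=4: 59200+18480+37·40·21=108760; k=5: 67760+0+37·22·21=84854 → min 83160.
Length 5: A₁..A₅: k=1: 0+15840+30·4·22=18480; k=2: 4440+67760+30·37·22=96620; k=3: 10720+35200+30·40·22=72320; k=4: 17120+0+30·40·22=43520 → min 18480 | A₂..A₆: k=2: 0+83160+4·37·21=86268; k=3: 5920+52080+4·40·21=61360; k=4: 12320+18480+4·40·21=34160; k=5: 15840+0+4·22·21=17688 → min 17688.
Top-level splits: k=1: (A₁..A₁)·(A₂..A₆) → 0+17688+30·4·21 = 20208; k=2: (A₁..A₂)·(A₃..A₆) → 4440+83160+30·37·21 = 110910; k=3: (A₁..A₃)·(A₄..A₆) → 10720+52080+30·40·21 = 88000; k=4: (A₁..A₄)·(A₅..A₆) → 17120+18480+30·40·21 = 60800; k=5: (A₁..A₅)·(A₆..A₆) → 18480+0+30·22·21 = 32340.
Best split is after A₁, i.e. k = 1.

1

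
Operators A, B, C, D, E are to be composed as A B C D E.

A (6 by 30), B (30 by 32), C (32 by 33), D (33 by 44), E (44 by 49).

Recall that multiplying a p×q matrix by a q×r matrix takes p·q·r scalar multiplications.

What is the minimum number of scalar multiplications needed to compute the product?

33744

Adjacent pairs: AB = 6·30·32 = 5760; BC = 30·32·33 = 31680; CD = 32·33·44 = 46464; DE = 33·44·49 = 71148.
Length 3: A..C: k=1: 0+31680+6·30·33=37620; k=2: 5760+0+6·32·33=12096 → min 12096 | B..D: k=2: 0+46464+30·32·44=88704; k=3: 31680+0+30·33·44=75240 → min 75240 | C..E: k=3: 0+71148+32·33·49=122892; k=4: 46464+0+32·44·49=115456 → min 115456.
Length 4: A..D: k=1: 0+75240+6·30·44=83160; k=2: 5760+46464+6·32·44=60672; k=3: 12096+0+6·33·44=20808 → min 20808 | B..E: k=2: 0+115456+30·32·49=162496; k=3: 31680+71148+30·33·49=151338; k=4: 75240+0+30·44·49=139920 → min 139920.
Length 5: A..E: k=1: 0+139920+6·30·49=148740; k=2: 5760+115456+6·32·49=130624; k=3: 12096+71148+6·33·49=92946; k=4: 20808+0+6·44·49=33744 → min 33744.
Optimal order: ((((A B) C) D) E) with cost 33744.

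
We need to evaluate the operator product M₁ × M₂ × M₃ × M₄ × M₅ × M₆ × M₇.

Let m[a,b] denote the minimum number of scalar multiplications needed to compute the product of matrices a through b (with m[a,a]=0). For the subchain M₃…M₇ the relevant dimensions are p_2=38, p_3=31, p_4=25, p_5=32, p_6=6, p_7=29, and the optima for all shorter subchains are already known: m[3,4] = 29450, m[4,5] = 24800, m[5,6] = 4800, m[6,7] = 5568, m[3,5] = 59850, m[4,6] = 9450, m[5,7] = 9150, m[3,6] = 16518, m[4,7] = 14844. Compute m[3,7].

m[3,7] = min over k∈[3,6] of m[3,k]+m[k+1,7]+p_{2}·p_k·p_{7}.
k=3: 0 + 14844 + 38·31·29 = 49006; k=4: 29450 + 9150 + 38·25·29 = 66150; k=5: 59850 + 5568 + 38·32·29 = 100682; k=6: 16518 + 0 + 38·6·29 = 23130.
Minimum: 23130 at k=6.

23130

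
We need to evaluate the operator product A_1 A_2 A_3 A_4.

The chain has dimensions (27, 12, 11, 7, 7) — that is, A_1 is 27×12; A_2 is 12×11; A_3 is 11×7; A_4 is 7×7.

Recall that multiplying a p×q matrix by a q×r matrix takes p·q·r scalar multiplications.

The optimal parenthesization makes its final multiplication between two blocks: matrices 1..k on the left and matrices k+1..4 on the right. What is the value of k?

Adjacent pairs: A_1A_2 = 27·12·11 = 3564; A_2A_3 = 12·11·7 = 924; A_3A_4 = 11·7·7 = 539.
Length 3: A_1..A_3: k=1: 0+924+27·12·7=3192; k=2: 3564+0+27·11·7=5643 → min 3192 | A_2..A_4: k=2: 0+539+12·11·7=1463; k=3: 924+0+12·7·7=1512 → min 1463.
Top-level splits: k=1: (A_1..A_1)·(A_2..A_4) → 0+1463+27·12·7 = 3731; k=2: (A_1..A_2)·(A_3..A_4) → 3564+539+27·11·7 = 6182; k=3: (A_1..A_3)·(A_4..A_4) → 3192+0+27·7·7 = 4515.
Best split is after A_1, i.e. k = 1.

1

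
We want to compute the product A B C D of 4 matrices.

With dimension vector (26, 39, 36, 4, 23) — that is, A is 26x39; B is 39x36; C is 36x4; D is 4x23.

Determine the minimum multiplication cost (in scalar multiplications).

12064

Adjacent pairs: AB = 26·39·36 = 36504; BC = 39·36·4 = 5616; CD = 36·4·23 = 3312.
Length 3: A..C: k=1: 0+5616+26·39·4=9672; k=2: 36504+0+26·36·4=40248 → min 9672 | B..D: k=2: 0+3312+39·36·23=35604; k=3: 5616+0+39·4·23=9204 → min 9204.
Length 4: A..D: k=1: 0+9204+26·39·23=32526; k=2: 36504+3312+26·36·23=61344; k=3: 9672+0+26·4·23=12064 → min 12064.
Optimal order: ((A (B C)) D) with cost 12064.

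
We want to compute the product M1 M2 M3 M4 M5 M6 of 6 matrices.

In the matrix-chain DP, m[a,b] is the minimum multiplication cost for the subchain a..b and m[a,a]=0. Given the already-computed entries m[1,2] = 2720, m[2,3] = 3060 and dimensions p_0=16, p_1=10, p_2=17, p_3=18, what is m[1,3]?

5940

m[1,3] = min over k∈[1,2] of m[1,k]+m[k+1,3]+p_{0}·p_k·p_{3}.
k=1: 0 + 3060 + 16·10·18 = 5940; k=2: 2720 + 0 + 16·17·18 = 7616.
Minimum: 5940 at k=1.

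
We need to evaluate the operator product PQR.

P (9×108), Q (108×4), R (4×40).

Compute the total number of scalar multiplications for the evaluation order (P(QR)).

(QR): 108×4 by 4×40 → 108×40, cost 108·4·40 = 17280
(P(QR)): 9×108 by 108×40 → 9×40, cost 9·108·40 = 38880; cumulative 56160
Total: 56160 scalar multiplications.

56160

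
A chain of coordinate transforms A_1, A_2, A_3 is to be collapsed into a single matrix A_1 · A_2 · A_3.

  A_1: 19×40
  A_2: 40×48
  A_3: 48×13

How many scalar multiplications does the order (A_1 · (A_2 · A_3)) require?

34840

(A_2 · A_3): 40×48 by 48×13 → 40×13, cost 40·48·13 = 24960
(A_1 · (A_2 · A_3)): 19×40 by 40×13 → 19×13, cost 19·40·13 = 9880; cumulative 34840
Total: 34840 scalar multiplications.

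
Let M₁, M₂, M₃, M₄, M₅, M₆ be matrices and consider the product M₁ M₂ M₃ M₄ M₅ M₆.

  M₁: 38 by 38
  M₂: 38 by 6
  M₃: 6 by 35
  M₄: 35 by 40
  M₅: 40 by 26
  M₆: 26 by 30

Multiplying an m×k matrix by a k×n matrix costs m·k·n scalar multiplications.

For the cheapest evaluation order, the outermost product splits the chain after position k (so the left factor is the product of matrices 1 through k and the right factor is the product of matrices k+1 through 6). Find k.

Adjacent pairs: M₁M₂ = 38·38·6 = 8664; M₂M₃ = 38·6·35 = 7980; M₃M₄ = 6·35·40 = 8400; M₄M₅ = 35·40·26 = 36400; M₅M₆ = 40·26·30 = 31200.
Length 3: M₁..M₃: k=1: 0+7980+38·38·35=58520; k=2: 8664+0+38·6·35=16644 → min 16644 | M₂..M₄: k=2: 0+8400+38·6·40=17520; k=3: 7980+0+38·35·40=61180 → min 17520 | M₃..M₅: k=3: 0+36400+6·35·26=41860; k=4: 8400+0+6·40·26=14640 → min 14640 | M₄..M₆: k=4: 0+31200+35·40·30=73200; k=5: 36400+0+35·26·30=63700 → min 63700.
Length 4: M₁..M₄: k=1: 0+17520+38·38·40=75280; k=2: 8664+8400+38·6·40=26184; k=3: 16644+0+38·35·40=69844 → min 26184 | M₂..M₅: k=2: 0+14640+38·6·26=20568; k=3: 7980+36400+38·35·26=78960; k=4: 17520+0+38·40·26=57040 → min 20568 | M₃..M₆: k=3: 0+63700+6·35·30=70000; k=4: 8400+31200+6·40·30=46800; k=5: 14640+0+6·26·30=19320 → min 19320.
Length 5: M₁..M₅: k=1: 0+20568+38·38·26=58112; k=2: 8664+14640+38·6·26=29232; k=3: 16644+36400+38·35·26=87624; k=4: 26184+0+38·40·26=65704 → min 29232 | M₂..M₆: k=2: 0+19320+38·6·30=26160; k=3: 7980+63700+38·35·30=111580; k=4: 17520+31200+38·40·30=94320; k=5: 20568+0+38·26·30=50208 → min 26160.
Top-level splits: k=1: (M₁..M₁)·(M₂..M₆) → 0+26160+38·38·30 = 69480; k=2: (M₁..M₂)·(M₃..M₆) → 8664+19320+38·6·30 = 34824; k=3: (M₁..M₃)·(M₄..M₆) → 16644+63700+38·35·30 = 120244; k=4: (M₁..M₄)·(M₅..M₆) → 26184+31200+38·40·30 = 102984; k=5: (M₁..M₅)·(M₆..M₆) → 29232+0+38·26·30 = 58872.
Best split is after M₂, i.e. k = 2.

2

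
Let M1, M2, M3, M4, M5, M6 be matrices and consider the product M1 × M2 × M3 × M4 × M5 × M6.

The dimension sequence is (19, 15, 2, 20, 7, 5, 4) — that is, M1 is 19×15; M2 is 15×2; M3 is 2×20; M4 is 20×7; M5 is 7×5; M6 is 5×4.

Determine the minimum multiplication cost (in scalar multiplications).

1112

Adjacent pairs: M1M2 = 19·15·2 = 570; M2M3 = 15·2·20 = 600; M3M4 = 2·20·7 = 280; M4M5 = 20·7·5 = 700; M5M6 = 7·5·4 = 140.
Length 3: M1..M3: k=1: 0+600+19·15·20=6300; k=2: 570+0+19·2·20=1330 → min 1330 | M2..M4: k=2: 0+280+15·2·7=490; k=3: 600+0+15·20·7=2700 → min 490 | M3..M5: k=3: 0+700+2·20·5=900; k=4: 280+0+2·7·5=350 → min 350 | M4..M6: k=4: 0+140+20·7·4=700; k=5: 700+0+20·5·4=1100 → min 700.
Length 4: M1..M4: k=1: 0+490+19·15·7=2485; k=2: 570+280+19·2·7=1116; k=3: 1330+0+19·20·7=3990 → min 1116 | M2..M5: k=2: 0+350+15·2·5=500; k=3: 600+700+15·20·5=2800; k=4: 490+0+15·7·5=1015 → min 500 | M3..M6: k=3: 0+700+2·20·4=860; k=4: 280+140+2·7·4=476; k=5: 350+0+2·5·4=390 → min 390.
Length 5: M1..M5: k=1: 0+500+19·15·5=1925; k=2: 570+350+19·2·5=1110; k=3: 1330+700+19·20·5=3930; k=4: 1116+0+19·7·5=1781 → min 1110 | M2..M6: k=2: 0+390+15·2·4=510; k=3: 600+700+15·20·4=2500; k=4: 490+140+15·7·4=1050; k=5: 500+0+15·5·4=800 → min 510.
Length 6: M1..M6: k=1: 0+510+19·15·4=1650; k=2: 570+390+19·2·4=1112; k=3: 1330+700+19·20·4=3550; k=4: 1116+140+19·7·4=1788; k=5: 1110+0+19·5·4=1490 → min 1112.
Optimal order: ((M1 × M2) × (((M3 × M4) × M5) × M6)) with cost 1112.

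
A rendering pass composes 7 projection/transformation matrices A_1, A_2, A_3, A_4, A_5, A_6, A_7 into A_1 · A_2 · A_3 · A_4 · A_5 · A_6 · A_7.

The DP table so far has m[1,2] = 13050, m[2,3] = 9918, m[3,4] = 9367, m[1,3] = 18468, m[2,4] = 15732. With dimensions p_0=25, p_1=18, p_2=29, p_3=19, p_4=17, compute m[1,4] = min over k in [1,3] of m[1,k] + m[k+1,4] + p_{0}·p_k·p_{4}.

23382

m[1,4] = min over k∈[1,3] of m[1,k]+m[k+1,4]+p_{0}·p_k·p_{4}.
k=1: 0 + 15732 + 25·18·17 = 23382; k=2: 13050 + 9367 + 25·29·17 = 34742; k=3: 18468 + 0 + 25·19·17 = 26543.
Minimum: 23382 at k=1.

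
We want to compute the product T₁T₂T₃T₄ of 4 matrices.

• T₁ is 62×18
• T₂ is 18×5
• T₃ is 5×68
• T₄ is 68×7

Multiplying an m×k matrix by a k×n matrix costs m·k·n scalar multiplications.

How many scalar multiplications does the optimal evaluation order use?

10130

Adjacent pairs: T₁T₂ = 62·18·5 = 5580; T₂T₃ = 18·5·68 = 6120; T₃T₄ = 5·68·7 = 2380.
Length 3: T₁..T₃: k=1: 0+6120+62·18·68=82008; k=2: 5580+0+62·5·68=26660 → min 26660 | T₂..T₄: k=2: 0+2380+18·5·7=3010; k=3: 6120+0+18·68·7=14688 → min 3010.
Length 4: T₁..T₄: k=1: 0+3010+62·18·7=10822; k=2: 5580+2380+62·5·7=10130; k=3: 26660+0+62·68·7=56172 → min 10130.
Optimal order: ((T₁T₂)(T₃T₄)) with cost 10130.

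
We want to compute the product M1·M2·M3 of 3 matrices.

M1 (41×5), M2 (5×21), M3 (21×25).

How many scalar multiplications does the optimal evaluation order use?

Order (M1·(M2·M3)): (M2·M3): 5×21 by 21×25 → 5×25, cost 5·21·25 = 2625; (M1·(M2·M3)): 41×5 by 5×25 → 41×25, cost 41·5·25 = 5125; cumulative 7750. Total 7750.
Order ((M1·M2)·M3): (M1·M2): 41×5 by 5×21 → 41×21, cost 41·5·21 = 4305; ((M1·M2)·M3): 41×21 by 21×25 → 41×25, cost 41·21·25 = 21525; cumulative 25830. Total 25830.
Minimum: 7750.

7750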